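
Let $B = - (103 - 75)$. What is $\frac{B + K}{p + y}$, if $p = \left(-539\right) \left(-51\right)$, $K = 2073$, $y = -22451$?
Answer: $\frac{2045}{5038} \approx 0.40592$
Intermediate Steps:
$B = -28$ ($B = \left(-1\right) 28 = -28$)
$p = 27489$
$\frac{B + K}{p + y} = \frac{-28 + 2073}{27489 - 22451} = \frac{2045}{5038}$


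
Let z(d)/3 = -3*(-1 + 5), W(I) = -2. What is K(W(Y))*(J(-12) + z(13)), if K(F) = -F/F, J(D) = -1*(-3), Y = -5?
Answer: 33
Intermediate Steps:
J(D) = 3
z(d) = -36 (z(d) = 3*(-3*(-1 + 5)) = 3*(-3*4) = 3*(-12) = -36)
K(F) = -1 (K(F) = -1*1 = -1)
K(W(Y))*(J(-12) + z(13)) = -(3 - 36) = -1*(-33) = 33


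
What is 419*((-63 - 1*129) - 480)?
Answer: -281568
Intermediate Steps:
419*((-63 - 1*129) - 480) = 419*((-63 - 129) - 480) = 419*(-192 - 480) = 419*(-672) = -281568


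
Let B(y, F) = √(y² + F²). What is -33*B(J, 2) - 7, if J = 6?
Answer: -7 - 66*√10 ≈ -215.71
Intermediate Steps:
B(y, F) = √(F² + y²)
-33*B(J, 2) - 7 = -33*√(2² + 6²) - 7 = -33*√(4 + 36) - 7 = -66*√10 - 7 = -7 - 66*√10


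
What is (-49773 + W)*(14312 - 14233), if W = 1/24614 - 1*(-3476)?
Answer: -90024794203/24614 ≈ -3.6575e+6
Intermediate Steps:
W = 85558265/24614 (W = 1/24614 + 3476 = 85558265/24614 ≈ 3476.0)
(-49773 + W)*(14312 - 14233) = (-49773 + 85558265/24614)*(14312 - 14233) = -1139554357/24614*79 = -90024794203/24614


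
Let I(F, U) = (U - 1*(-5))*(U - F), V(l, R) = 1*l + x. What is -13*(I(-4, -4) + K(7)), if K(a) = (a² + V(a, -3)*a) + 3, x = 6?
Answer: -1859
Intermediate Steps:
V(l, R) = 6 + l (V(l, R) = 1*l + 6 = l + 6 = 6 + l)
I(F, U) = (5 + U)*(U - F) (I(F, U) = (U + 5)*(U - F) = (5 + U)*(U - F))
K(a) = 3 + a² + a*(6 + a) (K(a) = (a² + (6 + a)*a) + 3 = (a² + a*(6 + a)) + 3 = 3 + a² + a*(6 + a))
-13*(I(-4, -4) + K(7)) = -13*(((-4)² - 5*(-4) + 5*(-4) - 1*(-4)*(-4)) + (3 + 7² + 7*(6 + 7))) = -13*((16 + 20 - 20 - 16) + (3 + 49 + 7*13)) = -13*(0 + (3 + 49 + 91)) = -13*(0 + 143) = -13*143 = -1859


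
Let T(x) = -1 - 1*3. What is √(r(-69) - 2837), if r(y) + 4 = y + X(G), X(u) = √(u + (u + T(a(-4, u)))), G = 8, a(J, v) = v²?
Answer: √(-2910 + 2*√3) ≈ 53.912*I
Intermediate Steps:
T(x) = -4 (T(x) = -1 - 3 = -4)
X(u) = √(-4 + 2*u) (X(u) = √(u + (u - 4)) = √(u + (-4 + u)) = √(-4 + 2*u))
r(y) = -4 + y + 2*√3 (r(y) = -4 + (y + √(-4 + 2*8)) = -4 + (y + √(-4 + 16)) = -4 + (y + √12) = -4 + (y + 2*√3) = -4 + y + 2*√3)
√(r(-69) - 2837) = √((-4 - 69 + 2*√3) - 2837) = √((-73 + 2*√3) - 2837) = √(-2910 + 2*√3)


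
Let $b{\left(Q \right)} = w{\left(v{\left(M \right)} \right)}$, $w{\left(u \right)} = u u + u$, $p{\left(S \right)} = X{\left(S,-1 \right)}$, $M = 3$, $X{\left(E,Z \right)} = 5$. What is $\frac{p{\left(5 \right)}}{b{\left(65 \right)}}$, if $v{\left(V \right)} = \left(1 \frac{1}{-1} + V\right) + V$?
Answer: $\frac{1}{6} \approx 0.16667$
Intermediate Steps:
$v{\left(V \right)} = -1 + 2 V$ ($v{\left(V \right)} = \left(1 \left(-1\right) + V\right) + V = \left(-1 + V\right) + V = -1 + 2 V$)
$p{\left(S \right)} = 5$
$w{\left(u \right)} = u + u^{2}$ ($w{\left(u \right)} = u^{2} + u = u + u^{2}$)
$b{\left(Q \right)} = 30$ ($b{\left(Q \right)} = \left(-1 + 2 \cdot 3\right) \left(1 + \left(-1 + 2 \cdot 3\right)\right) = \left(-1 + 6\right) \left(1 + \left(-1 + 6\right)\right) = 5 \left(1 + 5\right) = 5 \cdot 6 = 30$)
$\frac{p{\left(5 \right)}}{b{\left(65 \right)}} = \frac{5}{30} = 5 \cdot \frac{1}{30} = \frac{1}{6}$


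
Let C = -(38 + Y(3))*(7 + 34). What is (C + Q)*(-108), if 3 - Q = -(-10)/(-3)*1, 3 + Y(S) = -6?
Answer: 127728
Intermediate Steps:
Y(S) = -9 (Y(S) = -3 - 6 = -9)
C = -1189 (C = -(38 - 9)*(7 + 34) = -29*41 = -1*1189 = -1189)
Q = 19/3 (Q = 3 - (-(-10)/(-3)) = 3 - (-(-10)*(-1)/3) = 3 - (-5*2/3) = 3 - (-10)/3 = 3 - 1*(-10/3) = 3 + 10/3 = 19/3 ≈ 6.3333)
(C + Q)*(-108) = (-1189 + 19/3)*(-108) = -3548/3*(-108) = 127728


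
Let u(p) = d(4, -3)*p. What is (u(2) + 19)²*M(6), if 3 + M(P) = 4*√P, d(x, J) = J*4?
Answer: -75 + 100*√6 ≈ 169.95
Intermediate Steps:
d(x, J) = 4*J
M(P) = -3 + 4*√P
u(p) = -12*p (u(p) = (4*(-3))*p = -12*p)
(u(2) + 19)²*M(6) = (-12*2 + 19)²*(-3 + 4*√6) = (-24 + 19)²*(-3 + 4*√6) = (-5)²*(-3 + 4*√6) = 25*(-3 + 4*√6) = -75 + 100*√6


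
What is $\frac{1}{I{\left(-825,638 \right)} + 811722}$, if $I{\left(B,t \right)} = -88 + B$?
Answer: $\frac{1}{810809} \approx 1.2333 \cdot 10^{-6}$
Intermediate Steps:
$\frac{1}{I{\left(-825,638 \right)} + 811722} = \frac{1}{\left(-88 - 825\right) + 811722} = \frac{1}{-913 + 811722} = \frac{1}{810809}$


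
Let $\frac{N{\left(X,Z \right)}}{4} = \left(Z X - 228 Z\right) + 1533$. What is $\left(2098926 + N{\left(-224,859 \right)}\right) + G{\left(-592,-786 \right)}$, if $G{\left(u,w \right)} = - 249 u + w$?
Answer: $698608$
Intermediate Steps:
$N{\left(X,Z \right)} = 6132 - 912 Z + 4 X Z$ ($N{\left(X,Z \right)} = 4 \left(\left(Z X - 228 Z\right) + 1533\right) = 4 \left(\left(X Z - 228 Z\right) + 1533\right) = 4 \left(\left(- 228 Z + X Z\right) + 1533\right) = 4 \left(1533 - 228 Z + X Z\right) = 6132 - 912 Z + 4 X Z$)
$G{\left(u,w \right)} = w - 249 u$
$\left(2098926 + N{\left(-224,859 \right)}\right) + G{\left(-592,-786 \right)} = \left(2098926 + \left(6132 - 783408 + 4 \left(-224\right) 859\right)\right) - -146622 = \left(2098926 - 1546940\right) + \left(-786 + 147408\right) = \left(2098926 - 1546940\right) + 146622 = 551986 + 146622 = 698608$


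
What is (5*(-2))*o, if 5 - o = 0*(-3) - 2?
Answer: -70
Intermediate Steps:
o = 7 (o = 5 - (0*(-3) - 2) = 5 - (0 - 2) = 5 - 1*(-2) = 5 + 2 = 7)
(5*(-2))*o = (5*(-2))*7 = -10*7 = -70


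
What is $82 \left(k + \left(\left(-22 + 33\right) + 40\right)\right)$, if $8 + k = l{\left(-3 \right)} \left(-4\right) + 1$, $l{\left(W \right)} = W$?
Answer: $4592$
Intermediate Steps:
$k = 5$ ($k = -8 + \left(\left(-3\right) \left(-4\right) + 1\right) = -8 + \left(12 + 1\right) = -8 + 13 = 5$)
$82 \left(k + \left(\left(-22 + 33\right) + 40\right)\right) = 82 \left(5 + \left(\left(-22 + 33\right) + 40\right)\right) = 82 \left(5 + \left(11 + 40\right)\right) = 82 \left(5 + 51\right) = 82 \cdot 56 = 4592$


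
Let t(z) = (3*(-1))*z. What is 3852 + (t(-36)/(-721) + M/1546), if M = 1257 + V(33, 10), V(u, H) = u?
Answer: 2147228277/557333 ≈ 3852.7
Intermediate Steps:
t(z) = -3*z
M = 1290 (M = 1257 + 33 = 1290)
3852 + (t(-36)/(-721) + M/1546) = 3852 + (-3*(-36)/(-721) + 1290/1546) = 3852 + (108*(-1/721) + 1290*(1/1546)) = 3852 + (-108/721 + 645/773) = 3852 + 381561/557333 = 2147228277/557333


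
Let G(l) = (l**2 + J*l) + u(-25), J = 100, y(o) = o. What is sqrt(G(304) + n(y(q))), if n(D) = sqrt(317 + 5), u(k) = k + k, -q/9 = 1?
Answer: sqrt(122766 + sqrt(322)) ≈ 350.41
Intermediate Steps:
q = -9 (q = -9*1 = -9)
u(k) = 2*k
G(l) = -50 + l**2 + 100*l (G(l) = (l**2 + 100*l) + 2*(-25) = (l**2 + 100*l) - 50 = -50 + l**2 + 100*l)
n(D) = sqrt(322)
sqrt(G(304) + n(y(q))) = sqrt((-50 + 304**2 + 100*304) + sqrt(322)) = sqrt((-50 + 92416 + 30400) + sqrt(322)) = sqrt(122766 + sqrt(322))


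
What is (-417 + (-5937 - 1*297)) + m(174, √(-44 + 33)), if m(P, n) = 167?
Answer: -6484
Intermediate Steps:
(-417 + (-5937 - 1*297)) + m(174, √(-44 + 33)) = (-417 + (-5937 - 1*297)) + 167 = (-417 + (-5937 - 297)) + 167 = (-417 - 6234) + 167 = -6651 + 167 = -6484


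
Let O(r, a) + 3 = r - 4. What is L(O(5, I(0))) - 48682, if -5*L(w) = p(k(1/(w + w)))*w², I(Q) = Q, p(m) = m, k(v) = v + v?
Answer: -243408/5 ≈ -48682.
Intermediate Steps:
k(v) = 2*v
O(r, a) = -7 + r (O(r, a) = -3 + (r - 4) = -3 + (-4 + r) = -7 + r)
L(w) = -w/5 (L(w) = -2/(w + w)*w²/5 = -2/((2*w))*w²/5 = -2*(1/(2*w))*w²/5 = -w²/(5*w) = -w/5)
L(O(5, I(0))) - 48682 = -(-7 + 5)/5 - 48682 = -⅕*(-2) - 48682 = ⅖ - 48682 = -243408/5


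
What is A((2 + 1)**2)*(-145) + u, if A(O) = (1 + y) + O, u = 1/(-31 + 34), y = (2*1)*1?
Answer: -5219/3 ≈ -1739.7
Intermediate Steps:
y = 2 (y = 2*1 = 2)
u = 1/3 ≈ 0.33333
A(O) = 3 + O (A(O) = (1 + 2) + O = 3 + O)
A((2 + 1)**2)*(-145) + u = (3 + (2 + 1)**2)*(-145) + 1/3 = (3 + 3**2)*(-145) + 1/3 = (3 + 9)*(-145) + 1/3 = 12*(-145) + 1/3 = -1740 + 1/3 = -5219/3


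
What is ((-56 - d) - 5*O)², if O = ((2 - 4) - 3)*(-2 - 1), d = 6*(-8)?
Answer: 6889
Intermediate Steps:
d = -48
O = 15 (O = (-2 - 3)*(-3) = -5*(-3) = 15)
((-56 - d) - 5*O)² = ((-56 - 1*(-48)) - 5*15)² = ((-56 + 48) - 75)² = (-8 - 75)² = (-83)² = 6889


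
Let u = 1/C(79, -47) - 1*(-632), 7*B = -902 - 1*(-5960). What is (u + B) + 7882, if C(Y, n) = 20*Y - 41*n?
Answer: 32392657/3507 ≈ 9236.6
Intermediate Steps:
B = 5058/7 (B = (-902 - 1*(-5960))/7 = (-902 + 5960)/7 = (⅐)*5058 = 5058/7 ≈ 722.57)
C(Y, n) = -41*n + 20*Y
u = 2216425/3507 (u = 1/(-41*(-47) + 20*79) - 1*(-632) = 1/(1927 + 1580) + 632 = 1/3507 + 632 = 2216425/3507 ≈ 632.00)
(u + B) + 7882 = (2216425/3507 + 5058/7) + 7882 = 4750483/3507 + 7882 = 32392657/3507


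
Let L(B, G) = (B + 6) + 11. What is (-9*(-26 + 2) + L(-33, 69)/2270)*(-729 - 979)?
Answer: -418719616/1135 ≈ -3.6892e+5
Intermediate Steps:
L(B, G) = 17 + B (L(B, G) = (6 + B) + 11 = 17 + B)
(-9*(-26 + 2) + L(-33, 69)/2270)*(-729 - 979) = (-9*(-26 + 2) + (17 - 33)/2270)*(-729 - 979) = (-9*(-24) - 16*1/2270)*(-1708) = (216 - 8/1135)*(-1708) = (245152/1135)*(-1708) = -418719616/1135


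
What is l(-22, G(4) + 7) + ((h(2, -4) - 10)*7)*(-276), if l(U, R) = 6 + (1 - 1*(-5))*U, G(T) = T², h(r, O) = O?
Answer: 26922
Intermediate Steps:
l(U, R) = 6 + 6*U (l(U, R) = 6 + (1 + 5)*U = 6 + 6*U)
l(-22, G(4) + 7) + ((h(2, -4) - 10)*7)*(-276) = (6 + 6*(-22)) + ((-4 - 10)*7)*(-276) = (6 - 132) - 14*7*(-276) = -126 - 98*(-276) = -126 + 27048 = 26922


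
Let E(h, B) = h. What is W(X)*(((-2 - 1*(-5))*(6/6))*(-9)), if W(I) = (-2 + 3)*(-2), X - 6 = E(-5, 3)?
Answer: 54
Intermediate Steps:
X = 1 (X = 6 - 5 = 1)
W(I) = -2 (W(I) = 1*(-2) = -2)
W(X)*(((-2 - 1*(-5))*(6/6))*(-9)) = -2*(-2 - 1*(-5))*(6/6)*(-9) = -2*(-2 + 5)*(6*(⅙))*(-9) = -2*3*1*(-9) = -6*(-9) = -2*(-27) = 54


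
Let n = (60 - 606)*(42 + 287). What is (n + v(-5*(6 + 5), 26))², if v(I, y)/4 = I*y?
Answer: 34356105316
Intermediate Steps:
v(I, y) = 4*I*y (v(I, y) = 4*(I*y) = 4*I*y)
n = -179634 (n = -546*329 = -179634)
(n + v(-5*(6 + 5), 26))² = (-179634 + 4*(-5*(6 + 5))*26)² = (-179634 + 4*(-5*11)*26)² = (-179634 + 4*(-55)*26)² = (-179634 - 5720)² = (-185354)² = 34356105316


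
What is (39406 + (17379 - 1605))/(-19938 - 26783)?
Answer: -55180/46721 ≈ -1.1811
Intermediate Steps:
(39406 + (17379 - 1605))/(-19938 - 26783) = (39406 + 15774)/(-46721) = 55180*(-1/46721) = -55180/46721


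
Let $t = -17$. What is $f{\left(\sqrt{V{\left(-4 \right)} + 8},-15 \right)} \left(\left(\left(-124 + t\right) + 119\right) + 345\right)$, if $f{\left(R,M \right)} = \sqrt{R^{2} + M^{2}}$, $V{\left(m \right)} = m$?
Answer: $323 \sqrt{229} \approx 4887.9$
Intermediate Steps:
$f{\left(R,M \right)} = \sqrt{M^{2} + R^{2}}$
$f{\left(\sqrt{V{\left(-4 \right)} + 8},-15 \right)} \left(\left(\left(-124 + t\right) + 119\right) + 345\right) = \sqrt{\left(-15\right)^{2} + \left(\sqrt{-4 + 8}\right)^{2}} \left(\left(\left(-124 - 17\right) + 119\right) + 345\right) = \sqrt{225 + \left(\sqrt{4}\right)^{2}} \left(\left(-141 + 119\right) + 345\right) = \sqrt{225 + 2^{2}} \left(-22 + 345\right) = \sqrt{225 + 4} \cdot 323 = \sqrt{229} \cdot 323 = 323 \sqrt{229}$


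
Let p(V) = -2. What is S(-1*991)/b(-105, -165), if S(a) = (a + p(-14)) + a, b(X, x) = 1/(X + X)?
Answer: 416640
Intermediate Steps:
b(X, x) = 1/(2*X)
S(a) = -2 + 2*a (S(a) = (a - 2) + a = (-2 + a) + a = -2 + 2*a)
S(-1*991)/b(-105, -165) = (-2 + 2*(-1*991))/(((½)/(-105))) = (-2 + 2*(-991))/(((½)*(-1/105))) = (-2 - 1982)/(-1/210) = -1984*(-210) = 416640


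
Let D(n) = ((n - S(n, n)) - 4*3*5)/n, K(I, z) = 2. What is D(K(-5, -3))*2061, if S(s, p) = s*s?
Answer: -63891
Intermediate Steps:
S(s, p) = s²
D(n) = (-60 + n - n²)/n (D(n) = ((n - n²) - 4*3*5)/n = ((n - n²) - 12*5)/n = ((n - n²) - 60)/n = (-60 + n - n²)/n)
D(K(-5, -3))*2061 = (1 - 1*2 - 60/2)*2061 = (1 - 2 - 60*½)*2061 = (1 - 2 - 30)*2061 = -31*2061 = -63891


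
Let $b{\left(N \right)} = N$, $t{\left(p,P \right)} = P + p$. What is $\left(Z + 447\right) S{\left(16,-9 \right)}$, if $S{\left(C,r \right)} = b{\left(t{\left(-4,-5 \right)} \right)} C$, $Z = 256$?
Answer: $-101232$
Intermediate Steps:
$S{\left(C,r \right)} = - 9 C$ ($S{\left(C,r \right)} = \left(-5 - 4\right) C = - 9 C$)
$\left(Z + 447\right) S{\left(16,-9 \right)} = \left(256 + 447\right) \left(\left(-9\right) 16\right) = 703 \left(-144\right) = -101232$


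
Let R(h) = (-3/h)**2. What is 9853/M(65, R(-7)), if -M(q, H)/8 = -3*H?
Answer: 482797/216 ≈ 2235.2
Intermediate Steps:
R(h) = 9/h**2
M(q, H) = 24*H (M(q, H) = -(-24)*H = 24*H)
9853/M(65, R(-7)) = 9853/((24*(9/(-7)**2))) = 9853/((24*(9*(1/49)))) = 9853/((24*(9/49))) = 9853/(216/49) = 9853*(49/216) = 482797/216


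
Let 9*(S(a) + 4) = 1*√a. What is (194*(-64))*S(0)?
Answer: 49664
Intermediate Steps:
S(a) = -4 + √a/9 (S(a) = -4 + (1*√a)/9 = -4 + √a/9)
(194*(-64))*S(0) = (194*(-64))*(-4 + √0/9) = -12416*(-4 + (⅑)*0) = -12416*(-4 + 0) = -12416*(-4) = 49664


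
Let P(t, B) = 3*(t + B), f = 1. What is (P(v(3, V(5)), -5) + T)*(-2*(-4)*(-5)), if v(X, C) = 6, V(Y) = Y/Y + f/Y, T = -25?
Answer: 880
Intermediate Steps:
V(Y) = 1 + 1/Y (V(Y) = Y/Y + 1/Y = 1 + 1/Y)
P(t, B) = 3*B + 3*t (P(t, B) = 3*(B + t) = 3*B + 3*t)
(P(v(3, V(5)), -5) + T)*(-2*(-4)*(-5)) = ((3*(-5) + 3*6) - 25)*(-2*(-4)*(-5)) = ((-15 + 18) - 25)*(8*(-5)) = (3 - 25)*(-40) = -22*(-40) = 880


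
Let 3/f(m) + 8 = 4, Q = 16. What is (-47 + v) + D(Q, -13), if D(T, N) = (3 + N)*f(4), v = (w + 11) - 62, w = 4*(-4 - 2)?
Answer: -229/2 ≈ -114.50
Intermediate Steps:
w = -24 (w = 4*(-6) = -24)
f(m) = -¾ (f(m) = 3/(-8 + 4) = 3/(-4) = 3*(-¼) = -¾)
v = -75 (v = (-24 + 11) - 62 = -13 - 62 = -75)
D(T, N) = -9/4 - 3*N/4 (D(T, N) = (3 + N)*(-¾) = -9/4 - 3*N/4)
(-47 + v) + D(Q, -13) = (-47 - 75) + (-9/4 - ¾*(-13)) = -122 + (-9/4 + 39/4) = -122 + 15/2 = -229/2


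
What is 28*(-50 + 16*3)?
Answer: -56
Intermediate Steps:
28*(-50 + 16*3) = 28*(-50 + 48) = 28*(-2) = -56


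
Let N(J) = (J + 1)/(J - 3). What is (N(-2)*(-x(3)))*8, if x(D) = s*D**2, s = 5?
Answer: -72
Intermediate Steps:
x(D) = 5*D**2
N(J) = (1 + J)/(-3 + J)
(N(-2)*(-x(3)))*8 = (((1 - 2)/(-3 - 2))*(-5*3**2))*8 = ((-1/(-5))*(-5*9))*8 = ((-1/5*(-1))*(-1*45))*8 = ((1/5)*(-45))*8 = -9*8 = -72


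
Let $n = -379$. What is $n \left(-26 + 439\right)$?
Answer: $-156527$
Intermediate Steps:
$n \left(-26 + 439\right) = - 379 \left(-26 + 439\right) = \left(-379\right) 413 = -156527$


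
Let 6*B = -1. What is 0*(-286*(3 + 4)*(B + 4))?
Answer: 0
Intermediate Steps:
B = -⅙ (B = (⅙)*(-1) = -⅙ ≈ -0.16667)
0*(-286*(3 + 4)*(B + 4)) = 0*(-286*(3 + 4)*(-⅙ + 4)) = 0*(-286*7*(23/6)) = 0*(-286*161/6) = 0*(-13*1771/3) = 0*(-23023/3) = 0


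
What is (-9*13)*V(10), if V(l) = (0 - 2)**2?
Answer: -468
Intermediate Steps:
V(l) = 4 (V(l) = (-2)**2 = 4)
(-9*13)*V(10) = -9*13*4 = -117*4 = -468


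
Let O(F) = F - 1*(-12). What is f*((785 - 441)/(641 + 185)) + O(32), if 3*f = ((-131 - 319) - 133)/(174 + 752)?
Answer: 25190770/573657 ≈ 43.913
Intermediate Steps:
O(F) = 12 + F (O(F) = F + 12 = 12 + F)
f = -583/2778 (f = (((-131 - 319) - 133)/(174 + 752))/3 = ((-450 - 133)/926)/3 = (-583*1/926)/3 = (⅓)*(-583/926) = -583/2778 ≈ -0.20986)
f*((785 - 441)/(641 + 185)) + O(32) = -583*(785 - 441)/(2778*(641 + 185)) + (12 + 32) = -100276/(1389*826) + 44 = -583/2778*172/413 + 44 = -50138/573657 + 44 = 25190770/573657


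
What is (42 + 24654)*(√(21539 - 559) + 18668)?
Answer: 461024928 + 49392*√5245 ≈ 4.6460e+8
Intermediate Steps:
(42 + 24654)*(√(21539 - 559) + 18668) = 24696*(√20980 + 18668) = 24696*(2*√5245 + 18668) = 24696*(18668 + 2*√5245) = 461024928 + 49392*√5245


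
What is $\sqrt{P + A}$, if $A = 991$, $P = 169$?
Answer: $2 \sqrt{290} \approx 34.059$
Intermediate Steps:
$\sqrt{P + A} = \sqrt{169 + 991} = \sqrt{1160} = 2 \sqrt{290}$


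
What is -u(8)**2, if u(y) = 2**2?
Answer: -16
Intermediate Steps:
u(y) = 4
-u(8)**2 = -1*4**2 = -1*16 = -16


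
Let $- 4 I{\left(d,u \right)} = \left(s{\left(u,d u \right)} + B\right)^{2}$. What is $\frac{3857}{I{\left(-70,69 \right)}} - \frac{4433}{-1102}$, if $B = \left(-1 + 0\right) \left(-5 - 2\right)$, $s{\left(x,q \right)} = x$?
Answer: $\frac{2979}{2204} \approx 1.3516$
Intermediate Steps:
$B = 7$ ($B = \left(-1\right) \left(-7\right) = 7$)
$I{\left(d,u \right)} = - \frac{\left(7 + u\right)^{2}}{4}$ ($I{\left(d,u \right)} = - \frac{\left(u + 7\right)^{2}}{4} = - \frac{\left(7 + u\right)^{2}}{4}$)
$\frac{3857}{I{\left(-70,69 \right)}} - \frac{4433}{-1102} = \frac{3857}{\left(- \frac{1}{4}\right) \left(7 + 69\right)^{2}} - \frac{4433}{-1102} = \frac{3857}{\left(- \frac{1}{4}\right) 76^{2}} - - \frac{4433}{1102} = \frac{3857}{\left(- \frac{1}{4}\right) 5776} + \frac{4433}{1102} = \frac{3857}{-1444} + \frac{4433}{1102} = 3857 \left(- \frac{1}{1444}\right) + \frac{4433}{1102} = - \frac{203}{76} + \frac{4433}{1102} = \frac{2979}{2204}$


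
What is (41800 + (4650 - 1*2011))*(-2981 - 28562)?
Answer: -1401739377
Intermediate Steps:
(41800 + (4650 - 1*2011))*(-2981 - 28562) = (41800 + (4650 - 2011))*(-31543) = (41800 + 2639)*(-31543) = 44439*(-31543) = -1401739377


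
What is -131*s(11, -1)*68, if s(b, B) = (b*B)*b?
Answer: 1077868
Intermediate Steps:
s(b, B) = B*b**2 (s(b, B) = (B*b)*b = B*b**2)
-131*s(11, -1)*68 = -(-131)*11**2*68 = -(-131)*121*68 = -131*(-121)*68 = 15851*68 = 1077868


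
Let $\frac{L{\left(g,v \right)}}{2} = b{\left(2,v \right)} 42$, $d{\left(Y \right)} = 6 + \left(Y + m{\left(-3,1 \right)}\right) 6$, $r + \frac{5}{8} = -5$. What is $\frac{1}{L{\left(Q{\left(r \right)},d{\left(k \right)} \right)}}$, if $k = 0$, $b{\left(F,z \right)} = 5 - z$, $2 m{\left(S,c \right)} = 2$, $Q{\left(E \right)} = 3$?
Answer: $- \frac{1}{588} \approx -0.0017007$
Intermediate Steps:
$r = - \frac{45}{8}$ ($r = - \frac{5}{8} - 5 = - \frac{45}{8} \approx -5.625$)
$m{\left(S,c \right)} = 1$ ($m{\left(S,c \right)} = \frac{1}{2} \cdot 2 = 1$)
$d{\left(Y \right)} = 12 + 6 Y$ ($d{\left(Y \right)} = 6 + \left(Y + 1\right) 6 = 6 + \left(1 + Y\right) 6 = 6 + \left(6 + 6 Y\right) = 12 + 6 Y$)
$L{\left(g,v \right)} = 420 - 84 v$ ($L{\left(g,v \right)} = 2 \left(5 - v\right) 42 = 2 \left(210 - 42 v\right) = 420 - 84 v$)
$\frac{1}{L{\left(Q{\left(r \right)},d{\left(k \right)} \right)}} = \frac{1}{420 - 84 \left(12 + 6 \cdot 0\right)} = \frac{1}{420 - 84 \left(12 + 0\right)} = \frac{1}{420 - 1008} = \frac{1}{-588} = - \frac{1}{588}$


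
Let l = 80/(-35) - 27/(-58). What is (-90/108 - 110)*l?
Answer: 70205/348 ≈ 201.74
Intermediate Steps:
l = -739/406 (l = 80*(-1/35) - 27*(-1/58) = -16/7 + 27/58 = -739/406 ≈ -1.8202)
(-90/108 - 110)*l = (-90/108 - 110)*(-739/406) = (-90*1/108 - 110)*(-739/406) = (-⅚ - 110)*(-739/406) = -665/6*(-739/406) = 70205/348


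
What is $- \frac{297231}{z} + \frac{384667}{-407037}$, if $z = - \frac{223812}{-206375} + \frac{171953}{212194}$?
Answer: $- \frac{5298107838235792577551}{33775264307985411} \approx -1.5686 \cdot 10^{5}$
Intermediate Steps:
$z = \frac{82978363903}{43791536750}$ ($z = \left(-223812\right) \left(- \frac{1}{206375}\right) + 171953 \cdot \frac{1}{212194} = \frac{223812}{206375} + \frac{171953}{212194} = \frac{82978363903}{43791536750} \approx 1.8948$)
$- \frac{297231}{z} + \frac{384667}{-407037} = - \frac{297231}{\frac{82978363903}{43791536750}} + \frac{384667}{-407037} = \left(-297231\right) \frac{43791536750}{82978363903} + 384667 \left(- \frac{1}{407037}\right) = - \frac{13016202259739250}{82978363903} - \frac{384667}{407037} = - \frac{5298107838235792577551}{33775264307985411}$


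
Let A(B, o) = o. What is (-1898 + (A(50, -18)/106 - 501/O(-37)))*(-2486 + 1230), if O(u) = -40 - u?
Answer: 115240512/53 ≈ 2.1743e+6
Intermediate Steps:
(-1898 + (A(50, -18)/106 - 501/O(-37)))*(-2486 + 1230) = (-1898 + (-18/106 - 501/(-40 - 1*(-37))))*(-2486 + 1230) = (-1898 + (-18*1/106 - 501/(-40 + 37)))*(-1256) = (-1898 + (-9/53 - 501/(-3)))*(-1256) = (-1898 + (-9/53 - 501*(-⅓)))*(-1256) = (-1898 + (-9/53 + 167))*(-1256) = (-1898 + 8842/53)*(-1256) = -91752/53*(-1256) = 115240512/53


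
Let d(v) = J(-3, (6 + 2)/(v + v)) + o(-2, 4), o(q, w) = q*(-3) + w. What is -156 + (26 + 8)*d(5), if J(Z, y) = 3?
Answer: 286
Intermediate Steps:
o(q, w) = w - 3*q (o(q, w) = -3*q + w = w - 3*q)
d(v) = 13 (d(v) = 3 + (4 - 3*(-2)) = 3 + (4 + 6) = 3 + 10 = 13)
-156 + (26 + 8)*d(5) = -156 + (26 + 8)*13 = -156 + 34*13 = -156 + 442 = 286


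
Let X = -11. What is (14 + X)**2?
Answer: 9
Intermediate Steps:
(14 + X)**2 = (14 - 11)**2 = 3**2 = 9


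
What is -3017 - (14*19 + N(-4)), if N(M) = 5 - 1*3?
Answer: -3285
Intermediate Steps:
N(M) = 2 (N(M) = 5 - 3 = 2)
-3017 - (14*19 + N(-4)) = -3017 - (14*19 + 2) = -3017 - (266 + 2) = -3017 - 1*268 = -3017 - 268 = -3285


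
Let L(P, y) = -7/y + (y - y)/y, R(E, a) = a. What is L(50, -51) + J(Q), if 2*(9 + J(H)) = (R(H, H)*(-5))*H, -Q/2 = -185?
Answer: -17455202/51 ≈ -3.4226e+5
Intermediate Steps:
Q = 370 (Q = -2*(-185) = 370)
J(H) = -9 - 5*H²/2 (J(H) = -9 + ((H*(-5))*H)/2 = -9 + ((-5*H)*H)/2 = -9 + (-5*H²)/2 = -9 - 5*H²/2)
L(P, y) = -7/y (L(P, y) = -7/y + 0/y = -7/y + 0 = -7/y)
L(50, -51) + J(Q) = -7/(-51) + (-9 - 5/2*370²) = -7*(-1/51) + (-9 - 5/2*136900) = 7/51 + (-9 - 342250) = 7/51 - 342259 = -17455202/51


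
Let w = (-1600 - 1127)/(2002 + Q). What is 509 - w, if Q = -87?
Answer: 977462/1915 ≈ 510.42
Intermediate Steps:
w = -2727/1915 (w = (-1600 - 1127)/(2002 - 87) = -2727/1915 ≈ -1.4240)
509 - w = 509 - 1*(-2727/1915) = 509 + 2727/1915 = 977462/1915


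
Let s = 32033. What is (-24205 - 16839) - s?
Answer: -73077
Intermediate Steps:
(-24205 - 16839) - s = (-24205 - 16839) - 1*32033 = -41044 - 32033 = -73077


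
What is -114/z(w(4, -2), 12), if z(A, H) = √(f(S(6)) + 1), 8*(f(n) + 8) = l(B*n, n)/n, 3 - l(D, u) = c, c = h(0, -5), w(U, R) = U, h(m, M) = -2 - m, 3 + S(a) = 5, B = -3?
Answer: 456*I*√107/107 ≈ 44.083*I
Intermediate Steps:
S(a) = 2 (S(a) = -3 + 5 = 2)
c = -2 (c = -2 - 1*0 = -2 + 0 = -2)
l(D, u) = 5 (l(D, u) = 3 - 1*(-2) = 3 + 2 = 5)
f(n) = -8 + 5/(8*n) (f(n) = -8 + (5/n)/8 = -8 + 5/(8*n))
z(A, H) = I*√107/4 (z(A, H) = √((-8 + (5/8)/2) + 1) = √((-8 + (5/8)*(½)) + 1) = √((-8 + 5/16) + 1) = √(-123/16 + 1) = √(-107/16) = I*√107/4)
-114/z(w(4, -2), 12) = -114*(-4*I*√107/107) = -(-456)*I*√107/107 = 456*I*√107/107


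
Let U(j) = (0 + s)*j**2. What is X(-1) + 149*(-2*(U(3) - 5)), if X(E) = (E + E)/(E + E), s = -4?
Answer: 12219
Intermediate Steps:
U(j) = -4*j**2 (U(j) = (0 - 4)*j**2 = -4*j**2)
X(E) = 1 (X(E) = (2*E)/((2*E)) = (2*E)*(1/(2*E)) = 1)
X(-1) + 149*(-2*(U(3) - 5)) = 1 + 149*(-2*(-4*3**2 - 5)) = 1 + 149*(-2*(-4*9 - 5)) = 1 + 149*(-2*(-36 - 5)) = 1 + 149*(-2*(-41)) = 1 + 149*82 = 1 + 12218 = 12219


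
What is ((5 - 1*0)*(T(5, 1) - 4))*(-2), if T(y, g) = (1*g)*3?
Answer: 10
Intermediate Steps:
T(y, g) = 3*g (T(y, g) = g*3 = 3*g)
((5 - 1*0)*(T(5, 1) - 4))*(-2) = ((5 - 1*0)*(3*1 - 4))*(-2) = ((5 + 0)*(3 - 4))*(-2) = (5*(-1))*(-2) = -5*(-2) = 10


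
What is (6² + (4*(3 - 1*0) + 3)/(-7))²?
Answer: 56169/49 ≈ 1146.3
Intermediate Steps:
(6² + (4*(3 - 1*0) + 3)/(-7))² = (36 + (4*(3 + 0) + 3)*(-⅐))² = (36 + (4*3 + 3)*(-⅐))² = (36 + (12 + 3)*(-⅐))² = (36 + 15*(-⅐))² = (36 - 15/7)² = (237/7)² = 56169/49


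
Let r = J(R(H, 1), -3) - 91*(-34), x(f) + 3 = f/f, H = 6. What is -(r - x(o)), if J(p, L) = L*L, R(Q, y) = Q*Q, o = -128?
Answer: -3105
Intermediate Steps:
R(Q, y) = Q²
J(p, L) = L²
x(f) = -2 (x(f) = -3 + f/f = -3 + 1 = -2)
r = 3103 (r = (-3)² - 91*(-34) = 9 + 3094 = 3103)
-(r - x(o)) = -(3103 - 1*(-2)) = -(3103 + 2) = -1*3105 = -3105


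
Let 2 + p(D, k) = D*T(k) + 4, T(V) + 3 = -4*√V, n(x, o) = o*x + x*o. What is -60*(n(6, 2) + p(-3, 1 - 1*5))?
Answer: -2100 - 1440*I ≈ -2100.0 - 1440.0*I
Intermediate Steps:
n(x, o) = 2*o*x (n(x, o) = o*x + o*x = 2*o*x)
T(V) = -3 - 4*√V
p(D, k) = 2 + D*(-3 - 4*√k) (p(D, k) = -2 + (D*(-3 - 4*√k) + 4) = -2 + (4 + D*(-3 - 4*√k)) = 2 + D*(-3 - 4*√k))
-60*(n(6, 2) + p(-3, 1 - 1*5)) = -60*(2*2*6 + (2 - 1*(-3)*(3 + 4*√(1 - 1*5)))) = -60*(24 + (2 - 1*(-3)*(3 + 4*√(1 - 5)))) = -60*(24 + (2 - 1*(-3)*(3 + 4*√(-4)))) = -60*(24 + (2 - 1*(-3)*(3 + 4*(2*I)))) = -60*(24 + (2 - 1*(-3)*(3 + 8*I))) = -60*(24 + (2 + (9 + 24*I))) = -60*(24 + (11 + 24*I)) = -60*(35 + 24*I) = -2100 - 1440*I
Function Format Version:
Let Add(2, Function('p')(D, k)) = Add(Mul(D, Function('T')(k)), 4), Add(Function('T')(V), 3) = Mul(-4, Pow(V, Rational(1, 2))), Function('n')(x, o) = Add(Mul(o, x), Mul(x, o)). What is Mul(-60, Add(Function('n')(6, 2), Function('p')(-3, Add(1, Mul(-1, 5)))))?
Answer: Add(-2100, Mul(-1440, I)) ≈ Add(-2100.0, Mul(-1440.0, I))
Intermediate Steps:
Function('n')(x, o) = Mul(2, o, x) (Function('n')(x, o) = Add(Mul(o, x), Mul(o, x)) = Mul(2, o, x))
Function('T')(V) = Add(-3, Mul(-4, Pow(V, Rational(1, 2))))
Function('p')(D, k) = Add(2, Mul(D, Add(-3, Mul(-4, Pow(k, Rational(1, 2)))))) (Function('p')(D, k) = Add(-2, Add(Mul(D, Add(-3, Mul(-4, Pow(k, Rational(1, 2))))), 4)) = Add(-2, Add(4, Mul(D, Add(-3, Mul(-4, Pow(k, Rational(1, 2))))))) = Add(2, Mul(D, Add(-3, Mul(-4, Pow(k, Rational(1, 2)))))))
Mul(-60, Add(Function('n')(6, 2), Function('p')(-3, Add(1, Mul(-1, 5))))) = Mul(-60, Add(Mul(2, 2, 6), Add(2, Mul(-1, -3, Add(3, Mul(4, Pow(Add(1, Mul(-1, 5)), Rational(1, 2)))))))) = Mul(-60, Add(24, Add(2, Mul(-1, -3, Add(3, Mul(4, Pow(Add(1, -5), Rational(1, 2)))))))) = Mul(-60, Add(24, Add(2, Mul(-1, -3, Add(3, Mul(4, Pow(-4, Rational(1, 2)))))))) = Mul(-60, Add(24, Add(2, Mul(-1, -3, Add(3, Mul(4, Mul(2, I))))))) = Mul(-60, Add(24, Add(2, Mul(-1, -3, Add(3, Mul(8, I)))))) = Mul(-60, Add(24, Add(2, Add(9, Mul(24, I))))) = Mul(-60, Add(24, Add(11, Mul(24, I)))) = Mul(-60, Add(35, Mul(24, I))) = Add(-2100, Mul(-1440, I))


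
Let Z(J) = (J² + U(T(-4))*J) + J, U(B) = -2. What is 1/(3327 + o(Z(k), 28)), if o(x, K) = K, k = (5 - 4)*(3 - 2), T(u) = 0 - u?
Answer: 1/3355 ≈ 0.00029806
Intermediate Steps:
T(u) = -u
k = 1 (k = 1*1 = 1)
Z(J) = J² - J (Z(J) = (J² - 2*J) + J = J² - J)
1/(3327 + o(Z(k), 28)) = 1/(3327 + 28) = 1/3355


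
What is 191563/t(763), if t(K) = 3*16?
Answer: 191563/48 ≈ 3990.9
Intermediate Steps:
t(K) = 48
191563/t(763) = 191563/48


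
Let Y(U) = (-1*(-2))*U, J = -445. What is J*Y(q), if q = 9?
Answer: -8010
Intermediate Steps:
Y(U) = 2*U
J*Y(q) = -890*9 = -445*18 = -8010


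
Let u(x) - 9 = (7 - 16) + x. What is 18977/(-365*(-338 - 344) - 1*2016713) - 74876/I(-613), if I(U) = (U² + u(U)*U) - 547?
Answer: -146616076115/1327589122953 ≈ -0.11044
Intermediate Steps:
u(x) = x (u(x) = 9 + ((7 - 16) + x) = 9 + (-9 + x) = x)
I(U) = -547 + 2*U² (I(U) = (U² + U*U) - 547 = (U² + U²) - 547 = 2*U² - 547 = -547 + 2*U²)
18977/(-365*(-338 - 344) - 1*2016713) - 74876/I(-613) = 18977/(-365*(-338 - 344) - 1*2016713) - 74876/(-547 + 2*(-613)²) = 18977/(-365*(-682) - 2016713) - 74876/(-547 + 2*375769) = 18977/(248930 - 2016713) - 74876/(-547 + 751538) = 18977/(-1767783) - 74876/750991 = 18977*(-1/1767783) - 74876*1/750991 = -18977/1767783 - 74876/750991 = -146616076115/1327589122953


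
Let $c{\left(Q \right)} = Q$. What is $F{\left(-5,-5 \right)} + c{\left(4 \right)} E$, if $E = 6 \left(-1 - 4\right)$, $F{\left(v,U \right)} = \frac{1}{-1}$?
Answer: $-121$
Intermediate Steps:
$F{\left(v,U \right)} = -1$
$E = -30$ ($E = 6 \left(-5\right) = -30$)
$F{\left(-5,-5 \right)} + c{\left(4 \right)} E = -1 + 4 \left(-30\right) = -1 - 120 = -121$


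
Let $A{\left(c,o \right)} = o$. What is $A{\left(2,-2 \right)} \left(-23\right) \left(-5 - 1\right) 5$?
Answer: $-1380$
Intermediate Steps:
$A{\left(2,-2 \right)} \left(-23\right) \left(-5 - 1\right) 5 = \left(-2\right) \left(-23\right) \left(-5 - 1\right) 5 = 46 \left(\left(-6\right) 5\right) = 46 \left(-30\right) = -1380$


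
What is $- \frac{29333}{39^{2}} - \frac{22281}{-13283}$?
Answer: $- \frac{355740838}{20203443} \approx -17.608$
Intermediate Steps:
$- \frac{29333}{39^{2}} - \frac{22281}{-13283} = - \frac{29333}{1521} - - \frac{22281}{13283} = \left(-29333\right) \frac{1}{1521} + \frac{22281}{13283} = - \frac{29333}{1521} + \frac{22281}{13283} = - \frac{355740838}{20203443}$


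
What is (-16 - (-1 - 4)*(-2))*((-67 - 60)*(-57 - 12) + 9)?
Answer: -228072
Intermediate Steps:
(-16 - (-1 - 4)*(-2))*((-67 - 60)*(-57 - 12) + 9) = (-16 - (-5)*(-2))*(-127*(-69) + 9) = (-16 - 1*10)*(8763 + 9) = (-16 - 10)*8772 = -26*8772 = -228072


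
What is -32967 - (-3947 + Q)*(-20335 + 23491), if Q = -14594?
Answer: 58482429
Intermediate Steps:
-32967 - (-3947 + Q)*(-20335 + 23491) = -32967 - (-3947 - 14594)*(-20335 + 23491) = -32967 - (-18541)*3156 = -32967 - 1*(-58515396) = -32967 + 58515396 = 58482429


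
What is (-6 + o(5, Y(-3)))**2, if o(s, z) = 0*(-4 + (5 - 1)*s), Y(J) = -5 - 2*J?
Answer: 36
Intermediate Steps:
o(s, z) = 0 (o(s, z) = 0*(-4 + 4*s) = 0)
(-6 + o(5, Y(-3)))**2 = (-6 + 0)**2 = (-6)**2 = 36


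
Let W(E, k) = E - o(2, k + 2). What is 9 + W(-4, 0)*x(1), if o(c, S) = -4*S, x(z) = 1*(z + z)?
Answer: 17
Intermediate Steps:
x(z) = 2*z (x(z) = 1*(2*z) = 2*z)
W(E, k) = 8 + E + 4*k (W(E, k) = E - (-4)*(k + 2) = E - (-4)*(2 + k) = E - (-8 - 4*k) = E + (8 + 4*k) = 8 + E + 4*k)
9 + W(-4, 0)*x(1) = 9 + (8 - 4 + 4*0)*(2*1) = 9 + (8 - 4 + 0)*2 = 9 + 4*2 = 9 + 8 = 17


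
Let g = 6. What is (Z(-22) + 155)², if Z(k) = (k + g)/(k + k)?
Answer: 2920681/121 ≈ 24138.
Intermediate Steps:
Z(k) = (6 + k)/(2*k) (Z(k) = (k + 6)/(k + k) = (6 + k)/((2*k)) = (6 + k)*(1/(2*k)) = (6 + k)/(2*k))
(Z(-22) + 155)² = ((½)*(6 - 22)/(-22) + 155)² = ((½)*(-1/22)*(-16) + 155)² = (4/11 + 155)² = (1709/11)² = 2920681/121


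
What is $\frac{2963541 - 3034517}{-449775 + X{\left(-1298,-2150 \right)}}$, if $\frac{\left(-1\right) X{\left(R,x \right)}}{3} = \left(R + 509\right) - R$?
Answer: $\frac{35488}{225651} \approx 0.15727$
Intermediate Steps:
$X{\left(R,x \right)} = -1527$ ($X{\left(R,x \right)} = - 3 \left(\left(R + 509\right) - R\right) = - 3 \left(\left(509 + R\right) - R\right) = \left(-3\right) 509 = -1527$)
$\frac{2963541 - 3034517}{-449775 + X{\left(-1298,-2150 \right)}} = \frac{2963541 - 3034517}{-449775 - 1527} = - \frac{70976}{-451302} = \left(-70976\right) \left(- \frac{1}{451302}\right) = \frac{35488}{225651}$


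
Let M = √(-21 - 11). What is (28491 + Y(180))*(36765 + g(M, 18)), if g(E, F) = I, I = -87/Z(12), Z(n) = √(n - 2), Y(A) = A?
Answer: 1054089315 - 2494377*√10/10 ≈ 1.0533e+9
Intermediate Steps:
M = 4*I*√2 (M = √(-32) = 4*I*√2 ≈ 5.6569*I)
Z(n) = √(-2 + n)
I = -87*√10/10 (I = -87/√(-2 + 12) = -87*√10/10 ≈ -27.512)
g(E, F) = -87*√10/10
(28491 + Y(180))*(36765 + g(M, 18)) = (28491 + 180)*(36765 - 87*√10/10) = 28671*(36765 - 87*√10/10) = 1054089315 - 2494377*√10/10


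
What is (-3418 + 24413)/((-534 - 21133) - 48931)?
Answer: -20995/70598 ≈ -0.29739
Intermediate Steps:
(-3418 + 24413)/((-534 - 21133) - 48931) = 20995/(-21667 - 48931) = 20995/(-70598) = 20995*(-1/70598) = -20995/70598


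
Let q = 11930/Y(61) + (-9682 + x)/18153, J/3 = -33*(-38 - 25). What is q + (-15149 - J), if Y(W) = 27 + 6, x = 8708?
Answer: -4198242922/199683 ≈ -21025.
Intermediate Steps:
J = 6237 (J = 3*(-33*(-38 - 25)) = 3*(-33*(-63)) = 3*2079 = 6237)
Y(W) = 33
q = 72177716/199683 (q = 11930/33 + (-9682 + 8708)/18153 = 11930*(1/33) - 974*1/18153 = 11930/33 - 974/18153 = 72177716/199683 ≈ 361.46)
q + (-15149 - J) = 72177716/199683 + (-15149 - 1*6237) = 72177716/199683 + (-15149 - 6237) = 72177716/199683 - 21386 = -4198242922/199683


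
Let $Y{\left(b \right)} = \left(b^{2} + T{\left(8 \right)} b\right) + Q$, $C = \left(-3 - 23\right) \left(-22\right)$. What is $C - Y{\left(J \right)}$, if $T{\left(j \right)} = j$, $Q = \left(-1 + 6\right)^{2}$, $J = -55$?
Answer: $-2038$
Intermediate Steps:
$Q = 25$ ($Q = 5^{2} = 25$)
$C = 572$ ($C = \left(-26\right) \left(-22\right) = 572$)
$Y{\left(b \right)} = 25 + b^{2} + 8 b$ ($Y{\left(b \right)} = \left(b^{2} + 8 b\right) + 25 = 25 + b^{2} + 8 b$)
$C - Y{\left(J \right)} = 572 - \left(25 + \left(-55\right)^{2} + 8 \left(-55\right)\right) = 572 - \left(25 + 3025 - 440\right) = 572 - 2610 = -2038$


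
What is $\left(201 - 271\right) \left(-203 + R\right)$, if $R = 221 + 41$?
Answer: $-4130$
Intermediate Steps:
$R = 262$
$\left(201 - 271\right) \left(-203 + R\right) = \left(201 - 271\right) \left(-203 + 262\right) = \left(201 - 271\right) 59 = \left(-70\right) 59 = -4130$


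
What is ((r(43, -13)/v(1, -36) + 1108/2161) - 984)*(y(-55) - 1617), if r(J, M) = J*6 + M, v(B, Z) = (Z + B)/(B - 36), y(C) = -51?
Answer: 2661912828/2161 ≈ 1.2318e+6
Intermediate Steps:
v(B, Z) = (B + Z)/(-36 + B)
r(J, M) = M + 6*J (r(J, M) = 6*J + M = M + 6*J)
((r(43, -13)/v(1, -36) + 1108/2161) - 984)*(y(-55) - 1617) = (((-13 + 6*43)/(((1 - 36)/(-36 + 1))) + 1108/2161) - 984)*(-51 - 1617) = (((-13 + 258)/((-35/(-35))) + 1108*(1/2161)) - 984)*(-1668) = ((245/((-1/35*(-35))) + 1108/2161) - 984)*(-1668) = ((245/1 + 1108/2161) - 984)*(-1668) = ((245*1 + 1108/2161) - 984)*(-1668) = ((245 + 1108/2161) - 984)*(-1668) = (530553/2161 - 984)*(-1668) = -1595871/2161*(-1668) = 2661912828/2161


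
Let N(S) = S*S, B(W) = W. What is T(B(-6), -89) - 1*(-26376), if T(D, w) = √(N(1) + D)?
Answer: 26376 + I*√5 ≈ 26376.0 + 2.2361*I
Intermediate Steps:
N(S) = S²
T(D, w) = √(1 + D) (T(D, w) = √(1² + D) = √(1 + D))
T(B(-6), -89) - 1*(-26376) = √(1 - 6) - 1*(-26376) = √(-5) + 26376 = I*√5 + 26376 = 26376 + I*√5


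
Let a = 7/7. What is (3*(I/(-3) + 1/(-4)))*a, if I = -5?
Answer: 17/4 ≈ 4.2500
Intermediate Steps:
a = 1 (a = 7*(⅐) = 1)
(3*(I/(-3) + 1/(-4)))*a = (3*(-5/(-3) + 1/(-4)))*1 = (3*(-5*(-⅓) + 1*(-¼)))*1 = (3*(5/3 - ¼))*1 = (3*(17/12))*1 = (17/4)*1 = 17/4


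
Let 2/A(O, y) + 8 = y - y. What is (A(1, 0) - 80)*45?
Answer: -14445/4 ≈ -3611.3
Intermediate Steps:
A(O, y) = -¼ (A(O, y) = 2/(-8 + (y - y)) = 2/(-8 + 0) = 2/(-8) = 2*(-⅛) = -¼)
(A(1, 0) - 80)*45 = (-¼ - 80)*45 = -321/4*45 = -14445/4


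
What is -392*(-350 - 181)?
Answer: 208152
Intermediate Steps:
-392*(-350 - 181) = -392*(-531) = 208152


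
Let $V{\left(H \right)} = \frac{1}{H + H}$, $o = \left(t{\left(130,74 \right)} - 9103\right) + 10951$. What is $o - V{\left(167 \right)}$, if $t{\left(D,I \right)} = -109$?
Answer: $\frac{580825}{334} \approx 1739.0$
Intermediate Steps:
$o = 1739$ ($o = \left(-109 - 9103\right) + 10951 = -9212 + 10951 = 1739$)
$V{\left(H \right)} = \frac{1}{2 H}$
$o - V{\left(167 \right)} = 1739 - \frac{1}{2 \cdot 167} = 1739 - \frac{1}{2} \cdot \frac{1}{167} = 1739 - \frac{1}{334} = \frac{580825}{334}$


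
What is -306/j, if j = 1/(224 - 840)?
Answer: 188496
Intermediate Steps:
j = -1/616 (j = 1/(-616) = -1/616 ≈ -0.0016234)
-306/j = -306/(-1/616) = -306*(-616) = 188496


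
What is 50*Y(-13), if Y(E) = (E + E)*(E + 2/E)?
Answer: 17100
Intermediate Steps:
Y(E) = 2*E*(E + 2/E) (Y(E) = (2*E)*(E + 2/E) = 2*E*(E + 2/E))
50*Y(-13) = 50*(4 + 2*(-13)²) = 50*(4 + 2*169) = 50*(4 + 338) = 50*342 = 17100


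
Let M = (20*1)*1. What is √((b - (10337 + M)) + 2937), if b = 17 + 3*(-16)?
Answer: I*√7451 ≈ 86.319*I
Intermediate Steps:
M = 20 (M = 20*1 = 20)
b = -31 (b = 17 - 48 = -31)
√((b - (10337 + M)) + 2937) = √((-31 - (10337 + 20)) + 2937) = √((-31 - 1*10357) + 2937) = √((-31 - 10357) + 2937) = √(-10388 + 2937) = √(-7451) = I*√7451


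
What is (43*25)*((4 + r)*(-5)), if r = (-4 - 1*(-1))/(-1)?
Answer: -37625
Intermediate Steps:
r = 3 (r = (-4 + 1)*(-1) = -3*(-1) = 3)
(43*25)*((4 + r)*(-5)) = (43*25)*((4 + 3)*(-5)) = 1075*(7*(-5)) = 1075*(-35) = -37625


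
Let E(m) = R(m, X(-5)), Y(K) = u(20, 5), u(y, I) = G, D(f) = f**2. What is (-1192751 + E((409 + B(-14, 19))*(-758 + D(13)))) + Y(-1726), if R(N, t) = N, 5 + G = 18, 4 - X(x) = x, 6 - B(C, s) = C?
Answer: -1445419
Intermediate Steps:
B(C, s) = 6 - C
X(x) = 4 - x
G = 13 (G = -5 + 18 = 13)
u(y, I) = 13
Y(K) = 13
E(m) = m
(-1192751 + E((409 + B(-14, 19))*(-758 + D(13)))) + Y(-1726) = (-1192751 + (409 + (6 - 1*(-14)))*(-758 + 13**2)) + 13 = (-1192751 + (409 + (6 + 14))*(-758 + 169)) + 13 = (-1192751 + (409 + 20)*(-589)) + 13 = (-1192751 + 429*(-589)) + 13 = (-1192751 - 252681) + 13 = -1445432 + 13 = -1445419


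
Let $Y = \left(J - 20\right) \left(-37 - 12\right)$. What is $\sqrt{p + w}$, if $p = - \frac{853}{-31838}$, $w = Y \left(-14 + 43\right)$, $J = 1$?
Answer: $\frac{\sqrt{27367786087570}}{31838} \approx 164.31$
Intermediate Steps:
$Y = 931$ ($Y = \left(1 - 20\right) \left(-37 - 12\right) = \left(-19\right) \left(-49\right) = 931$)
$w = 26999$ ($w = 931 \left(-14 + 43\right) = 931 \cdot 29 = 26999$)
$p = \frac{853}{31838}$ ($p = \left(-853\right) \left(- \frac{1}{31838}\right) = \frac{853}{31838} \approx 0.026792$)
$\sqrt{p + w} = \sqrt{\frac{853}{31838} + 26999} = \sqrt{\frac{859595015}{31838}} = \frac{\sqrt{27367786087570}}{31838}$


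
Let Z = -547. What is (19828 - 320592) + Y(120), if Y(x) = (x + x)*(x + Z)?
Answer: -403244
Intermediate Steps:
Y(x) = 2*x*(-547 + x) (Y(x) = (x + x)*(x - 547) = (2*x)*(-547 + x) = 2*x*(-547 + x))
(19828 - 320592) + Y(120) = (19828 - 320592) + 2*120*(-547 + 120) = -300764 + 2*120*(-427) = -300764 - 102480 = -403244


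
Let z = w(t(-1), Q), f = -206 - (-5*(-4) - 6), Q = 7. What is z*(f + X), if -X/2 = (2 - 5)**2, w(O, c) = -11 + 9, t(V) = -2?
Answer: 476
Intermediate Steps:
f = -220 (f = -206 - (20 - 6) = -206 - 1*14 = -206 - 14 = -220)
w(O, c) = -2
z = -2
X = -18 (X = -2*(2 - 5)**2 = -2*(-3)**2 = -2*9 = -18)
z*(f + X) = -2*(-220 - 18) = -2*(-238) = 476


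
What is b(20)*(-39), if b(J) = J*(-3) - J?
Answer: 3120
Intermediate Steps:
b(J) = -4*J (b(J) = -3*J - J = -4*J)
b(20)*(-39) = -4*20*(-39) = -80*(-39) = 3120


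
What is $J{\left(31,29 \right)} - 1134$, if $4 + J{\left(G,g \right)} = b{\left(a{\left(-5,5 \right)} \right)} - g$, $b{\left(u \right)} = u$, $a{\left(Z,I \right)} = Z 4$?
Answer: $-1187$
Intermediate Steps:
$a{\left(Z,I \right)} = 4 Z$
$J{\left(G,g \right)} = -24 - g$ ($J{\left(G,g \right)} = -4 - \left(20 + g\right) = -24 - g$)
$J{\left(31,29 \right)} - 1134 = \left(-24 - 29\right) - 1134 = -53 - 1134 = -1187$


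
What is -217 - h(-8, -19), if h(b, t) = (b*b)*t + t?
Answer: 1018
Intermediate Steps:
h(b, t) = t + t*b² (h(b, t) = b²*t + t = t*b² + t = t + t*b²)
-217 - h(-8, -19) = -217 - (-19)*(1 + (-8)²) = -217 - (-19)*(1 + 64) = -217 - (-19)*65 = -217 - 1*(-1235) = -217 + 1235 = 1018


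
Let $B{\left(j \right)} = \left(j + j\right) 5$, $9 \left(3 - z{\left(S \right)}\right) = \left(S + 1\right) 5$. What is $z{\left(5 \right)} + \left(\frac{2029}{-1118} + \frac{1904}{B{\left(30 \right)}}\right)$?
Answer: $\frac{352043}{83850} \approx 4.1985$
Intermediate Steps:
$z{\left(S \right)} = \frac{22}{9} - \frac{5 S}{9}$ ($z{\left(S \right)} = 3 - \frac{\left(S + 1\right) 5}{9} = 3 - \frac{\left(1 + S\right) 5}{9} = 3 - \frac{5 + 5 S}{9} = 3 - \left(\frac{5}{9} + \frac{5 S}{9}\right) = \frac{22}{9} - \frac{5 S}{9}$)
$B{\left(j \right)} = 10 j$ ($B{\left(j \right)} = 2 j 5 = 10 j$)
$z{\left(5 \right)} + \left(\frac{2029}{-1118} + \frac{1904}{B{\left(30 \right)}}\right) = \left(\frac{22}{9} - \frac{25}{9}\right) + \left(\frac{2029}{-1118} + \frac{1904}{10 \cdot 30}\right) = \left(\frac{22}{9} - \frac{25}{9}\right) + \left(2029 \left(- \frac{1}{1118}\right) + \frac{1904}{300}\right) = - \frac{1}{3} + \left(- \frac{2029}{1118} + 1904 \cdot \frac{1}{300}\right) = - \frac{1}{3} + \left(- \frac{2029}{1118} + \frac{476}{75}\right) = - \frac{1}{3} + \frac{379993}{83850} = \frac{352043}{83850}$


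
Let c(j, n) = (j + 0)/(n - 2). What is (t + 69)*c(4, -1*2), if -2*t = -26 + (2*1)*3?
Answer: -79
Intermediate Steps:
c(j, n) = j/(-2 + n)
t = 10 (t = -(-26 + (2*1)*3)/2 = -(-26 + 2*3)/2 = -(-26 + 6)/2 = -1/2*(-20) = 10)
(t + 69)*c(4, -1*2) = (10 + 69)*(4/(-2 - 1*2)) = 79*(4/(-2 - 2)) = 79*(4/(-4)) = 79*(4*(-1/4)) = 79*(-1) = -79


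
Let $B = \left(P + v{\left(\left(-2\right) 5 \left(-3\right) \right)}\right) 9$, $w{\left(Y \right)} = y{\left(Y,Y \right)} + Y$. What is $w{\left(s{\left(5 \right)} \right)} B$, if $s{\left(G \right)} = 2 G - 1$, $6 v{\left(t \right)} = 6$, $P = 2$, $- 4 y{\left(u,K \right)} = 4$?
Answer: $216$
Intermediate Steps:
$y{\left(u,K \right)} = -1$ ($y{\left(u,K \right)} = \left(- \frac{1}{4}\right) 4 = -1$)
$v{\left(t \right)} = 1$ ($v{\left(t \right)} = \frac{1}{6} \cdot 6 = 1$)
$s{\left(G \right)} = -1 + 2 G$
$w{\left(Y \right)} = -1 + Y$
$B = 27$ ($B = \left(2 + 1\right) 9 = 3 \cdot 9 = 27$)
$w{\left(s{\left(5 \right)} \right)} B = \left(-1 + \left(-1 + 2 \cdot 5\right)\right) 27 = \left(-1 + \left(-1 + 10\right)\right) 27 = \left(-1 + 9\right) 27 = 8 \cdot 27 = 216$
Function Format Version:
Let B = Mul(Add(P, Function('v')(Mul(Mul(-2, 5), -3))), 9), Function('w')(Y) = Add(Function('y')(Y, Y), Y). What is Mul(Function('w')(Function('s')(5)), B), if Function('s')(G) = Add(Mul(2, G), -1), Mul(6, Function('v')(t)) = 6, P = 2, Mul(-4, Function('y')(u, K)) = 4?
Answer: 216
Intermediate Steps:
Function('y')(u, K) = -1 (Function('y')(u, K) = Mul(Rational(-1, 4), 4) = -1)
Function('v')(t) = 1 (Function('v')(t) = Mul(Rational(1, 6), 6) = 1)
Function('s')(G) = Add(-1, Mul(2, G))
Function('w')(Y) = Add(-1, Y)
B = 27 (B = Mul(Add(2, 1), 9) = Mul(3, 9) = 27)
Mul(Function('w')(Function('s')(5)), B) = Mul(Add(-1, Add(-1, Mul(2, 5))), 27) = Mul(Add(-1, Add(-1, 10)), 27) = Mul(Add(-1, 9), 27) = Mul(8, 27) = 216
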